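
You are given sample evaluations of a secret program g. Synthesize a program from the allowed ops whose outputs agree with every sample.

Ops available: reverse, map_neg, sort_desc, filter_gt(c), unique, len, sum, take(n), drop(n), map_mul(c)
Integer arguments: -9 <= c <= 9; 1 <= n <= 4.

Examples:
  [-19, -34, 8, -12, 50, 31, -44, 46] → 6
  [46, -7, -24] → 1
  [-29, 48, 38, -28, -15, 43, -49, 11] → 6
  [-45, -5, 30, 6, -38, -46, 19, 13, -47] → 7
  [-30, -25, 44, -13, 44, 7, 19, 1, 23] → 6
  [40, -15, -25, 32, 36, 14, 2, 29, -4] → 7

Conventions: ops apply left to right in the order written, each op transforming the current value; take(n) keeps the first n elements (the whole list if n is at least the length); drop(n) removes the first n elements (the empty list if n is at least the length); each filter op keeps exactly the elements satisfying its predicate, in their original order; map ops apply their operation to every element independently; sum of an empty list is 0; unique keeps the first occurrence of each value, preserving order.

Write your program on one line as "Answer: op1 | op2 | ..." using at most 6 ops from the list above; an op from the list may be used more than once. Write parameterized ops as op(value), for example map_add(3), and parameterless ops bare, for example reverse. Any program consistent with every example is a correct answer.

reverse | unique | drop(2) | map_neg | len

Check, running the answer program on each example:
  [-19, -34, 8, -12, 50, 31, -44, 46] -> [46, -44, 31, 50, -12, 8, -34, -19] -> [46, -44, 31, 50, -12, 8, -34, -19] -> [31, 50, -12, 8, -34, -19] -> [-31, -50, 12, -8, 34, 19] -> 6
  [46, -7, -24] -> [-24, -7, 46] -> [-24, -7, 46] -> [46] -> [-46] -> 1
  [-29, 48, 38, -28, -15, 43, -49, 11] -> [11, -49, 43, -15, -28, 38, 48, -29] -> [11, -49, 43, -15, -28, 38, 48, -29] -> [43, -15, -28, 38, 48, -29] -> [-43, 15, 28, -38, -48, 29] -> 6
  [-45, -5, 30, 6, -38, -46, 19, 13, -47] -> [-47, 13, 19, -46, -38, 6, 30, -5, -45] -> [-47, 13, 19, -46, -38, 6, 30, -5, -45] -> [19, -46, -38, 6, 30, -5, -45] -> [-19, 46, 38, -6, -30, 5, 45] -> 7
  [-30, -25, 44, -13, 44, 7, 19, 1, 23] -> [23, 1, 19, 7, 44, -13, 44, -25, -30] -> [23, 1, 19, 7, 44, -13, -25, -30] -> [19, 7, 44, -13, -25, -30] -> [-19, -7, -44, 13, 25, 30] -> 6
  [40, -15, -25, 32, 36, 14, 2, 29, -4] -> [-4, 29, 2, 14, 36, 32, -25, -15, 40] -> [-4, 29, 2, 14, 36, 32, -25, -15, 40] -> [2, 14, 36, 32, -25, -15, 40] -> [-2, -14, -36, -32, 25, 15, -40] -> 7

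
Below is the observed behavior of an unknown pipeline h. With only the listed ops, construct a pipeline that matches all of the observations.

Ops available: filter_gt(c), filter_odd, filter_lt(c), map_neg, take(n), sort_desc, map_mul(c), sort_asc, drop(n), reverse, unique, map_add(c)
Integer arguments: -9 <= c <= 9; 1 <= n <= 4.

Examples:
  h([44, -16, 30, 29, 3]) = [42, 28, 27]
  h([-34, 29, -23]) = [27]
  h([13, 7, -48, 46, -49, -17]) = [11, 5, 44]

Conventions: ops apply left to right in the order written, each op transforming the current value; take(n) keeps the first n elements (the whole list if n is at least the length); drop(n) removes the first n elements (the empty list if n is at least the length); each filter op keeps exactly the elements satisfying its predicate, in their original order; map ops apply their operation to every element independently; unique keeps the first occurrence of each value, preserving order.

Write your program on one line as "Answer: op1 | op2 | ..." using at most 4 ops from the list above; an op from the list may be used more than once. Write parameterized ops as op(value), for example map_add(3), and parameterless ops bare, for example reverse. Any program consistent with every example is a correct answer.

map_add(-4) | map_add(2) | take(4) | filter_gt(0)

Check, running the answer program on each example:
  [44, -16, 30, 29, 3] -> [40, -20, 26, 25, -1] -> [42, -18, 28, 27, 1] -> [42, -18, 28, 27] -> [42, 28, 27]
  [-34, 29, -23] -> [-38, 25, -27] -> [-36, 27, -25] -> [-36, 27, -25] -> [27]
  [13, 7, -48, 46, -49, -17] -> [9, 3, -52, 42, -53, -21] -> [11, 5, -50, 44, -51, -19] -> [11, 5, -50, 44] -> [11, 5, 44]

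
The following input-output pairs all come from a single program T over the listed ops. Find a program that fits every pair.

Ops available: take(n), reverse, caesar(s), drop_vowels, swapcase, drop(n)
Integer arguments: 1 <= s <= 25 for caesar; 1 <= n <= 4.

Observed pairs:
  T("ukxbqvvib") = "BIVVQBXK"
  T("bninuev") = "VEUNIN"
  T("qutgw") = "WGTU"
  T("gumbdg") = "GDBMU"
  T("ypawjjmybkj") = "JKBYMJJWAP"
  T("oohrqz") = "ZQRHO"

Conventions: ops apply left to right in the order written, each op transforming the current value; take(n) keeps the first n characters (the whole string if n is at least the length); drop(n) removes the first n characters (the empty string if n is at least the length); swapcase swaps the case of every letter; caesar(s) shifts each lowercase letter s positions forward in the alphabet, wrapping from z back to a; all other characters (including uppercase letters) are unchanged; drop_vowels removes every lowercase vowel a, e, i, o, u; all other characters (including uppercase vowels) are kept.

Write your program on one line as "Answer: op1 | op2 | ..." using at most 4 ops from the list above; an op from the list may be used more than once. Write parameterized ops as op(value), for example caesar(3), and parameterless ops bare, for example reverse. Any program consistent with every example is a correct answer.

drop(1) | reverse | swapcase

Check, running the answer program on each example:
  "ukxbqvvib" -> "kxbqvvib" -> "bivvqbxk" -> "BIVVQBXK"
  "bninuev" -> "ninuev" -> "veunin" -> "VEUNIN"
  "qutgw" -> "utgw" -> "wgtu" -> "WGTU"
  "gumbdg" -> "umbdg" -> "gdbmu" -> "GDBMU"
  "ypawjjmybkj" -> "pawjjmybkj" -> "jkbymjjwap" -> "JKBYMJJWAP"
  "oohrqz" -> "ohrqz" -> "zqrho" -> "ZQRHO"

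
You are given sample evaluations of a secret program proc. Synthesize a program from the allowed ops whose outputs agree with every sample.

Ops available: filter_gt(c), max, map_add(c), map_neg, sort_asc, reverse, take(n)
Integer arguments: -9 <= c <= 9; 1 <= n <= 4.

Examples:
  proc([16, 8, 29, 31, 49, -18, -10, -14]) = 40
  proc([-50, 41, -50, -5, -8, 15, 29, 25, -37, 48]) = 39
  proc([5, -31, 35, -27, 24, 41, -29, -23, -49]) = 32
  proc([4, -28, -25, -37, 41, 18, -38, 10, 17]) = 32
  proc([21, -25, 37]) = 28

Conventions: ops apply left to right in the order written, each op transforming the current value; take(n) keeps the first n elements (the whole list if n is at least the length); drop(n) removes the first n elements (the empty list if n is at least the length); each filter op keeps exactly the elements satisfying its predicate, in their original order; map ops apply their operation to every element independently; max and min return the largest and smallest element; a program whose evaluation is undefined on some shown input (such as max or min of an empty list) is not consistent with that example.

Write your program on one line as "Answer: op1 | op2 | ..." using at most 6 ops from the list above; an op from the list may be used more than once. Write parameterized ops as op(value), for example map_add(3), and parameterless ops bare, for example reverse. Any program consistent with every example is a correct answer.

sort_asc | map_add(-3) | filter_gt(1) | map_add(-6) | max

Check, running the answer program on each example:
  [16, 8, 29, 31, 49, -18, -10, -14] -> [-18, -14, -10, 8, 16, 29, 31, 49] -> [-21, -17, -13, 5, 13, 26, 28, 46] -> [5, 13, 26, 28, 46] -> [-1, 7, 20, 22, 40] -> 40
  [-50, 41, -50, -5, -8, 15, 29, 25, -37, 48] -> [-50, -50, -37, -8, -5, 15, 25, 29, 41, 48] -> [-53, -53, -40, -11, -8, 12, 22, 26, 38, 45] -> [12, 22, 26, 38, 45] -> [6, 16, 20, 32, 39] -> 39
  [5, -31, 35, -27, 24, 41, -29, -23, -49] -> [-49, -31, -29, -27, -23, 5, 24, 35, 41] -> [-52, -34, -32, -30, -26, 2, 21, 32, 38] -> [2, 21, 32, 38] -> [-4, 15, 26, 32] -> 32
  [4, -28, -25, -37, 41, 18, -38, 10, 17] -> [-38, -37, -28, -25, 4, 10, 17, 18, 41] -> [-41, -40, -31, -28, 1, 7, 14, 15, 38] -> [7, 14, 15, 38] -> [1, 8, 9, 32] -> 32
  [21, -25, 37] -> [-25, 21, 37] -> [-28, 18, 34] -> [18, 34] -> [12, 28] -> 28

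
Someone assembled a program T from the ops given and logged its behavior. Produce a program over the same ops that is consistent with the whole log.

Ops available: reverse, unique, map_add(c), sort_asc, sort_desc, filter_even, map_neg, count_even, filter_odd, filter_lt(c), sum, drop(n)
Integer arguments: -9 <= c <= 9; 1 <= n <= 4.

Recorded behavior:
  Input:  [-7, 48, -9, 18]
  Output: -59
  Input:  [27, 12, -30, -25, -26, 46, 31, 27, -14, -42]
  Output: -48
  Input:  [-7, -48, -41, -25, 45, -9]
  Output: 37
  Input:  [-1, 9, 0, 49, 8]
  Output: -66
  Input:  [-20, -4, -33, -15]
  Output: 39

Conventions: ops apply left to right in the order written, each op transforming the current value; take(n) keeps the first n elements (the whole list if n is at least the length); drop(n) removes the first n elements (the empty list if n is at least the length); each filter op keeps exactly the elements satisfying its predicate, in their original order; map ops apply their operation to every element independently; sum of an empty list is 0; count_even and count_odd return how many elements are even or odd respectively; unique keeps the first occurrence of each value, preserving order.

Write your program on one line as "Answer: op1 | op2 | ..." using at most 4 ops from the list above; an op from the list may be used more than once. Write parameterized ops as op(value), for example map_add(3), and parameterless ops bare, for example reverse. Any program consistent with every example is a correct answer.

map_neg | sort_desc | drop(1) | sum

Check, running the answer program on each example:
  [-7, 48, -9, 18] -> [7, -48, 9, -18] -> [9, 7, -18, -48] -> [7, -18, -48] -> -59
  [27, 12, -30, -25, -26, 46, 31, 27, -14, -42] -> [-27, -12, 30, 25, 26, -46, -31, -27, 14, 42] -> [42, 30, 26, 25, 14, -12, -27, -27, -31, -46] -> [30, 26, 25, 14, -12, -27, -27, -31, -46] -> -48
  [-7, -48, -41, -25, 45, -9] -> [7, 48, 41, 25, -45, 9] -> [48, 41, 25, 9, 7, -45] -> [41, 25, 9, 7, -45] -> 37
  [-1, 9, 0, 49, 8] -> [1, -9, 0, -49, -8] -> [1, 0, -8, -9, -49] -> [0, -8, -9, -49] -> -66
  [-20, -4, -33, -15] -> [20, 4, 33, 15] -> [33, 20, 15, 4] -> [20, 15, 4] -> 39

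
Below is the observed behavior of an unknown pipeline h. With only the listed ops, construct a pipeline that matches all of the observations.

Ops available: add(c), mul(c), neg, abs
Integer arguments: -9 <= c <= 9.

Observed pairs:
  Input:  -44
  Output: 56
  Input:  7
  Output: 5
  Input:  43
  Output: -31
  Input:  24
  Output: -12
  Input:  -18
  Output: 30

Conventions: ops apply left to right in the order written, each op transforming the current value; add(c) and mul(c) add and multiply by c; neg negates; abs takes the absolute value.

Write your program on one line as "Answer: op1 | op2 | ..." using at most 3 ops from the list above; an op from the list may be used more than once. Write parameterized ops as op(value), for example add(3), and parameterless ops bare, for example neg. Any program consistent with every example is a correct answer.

add(-5) | neg | add(7)

Check, running the answer program on each example:
  -44 -> -49 -> 49 -> 56
  7 -> 2 -> -2 -> 5
  43 -> 38 -> -38 -> -31
  24 -> 19 -> -19 -> -12
  -18 -> -23 -> 23 -> 30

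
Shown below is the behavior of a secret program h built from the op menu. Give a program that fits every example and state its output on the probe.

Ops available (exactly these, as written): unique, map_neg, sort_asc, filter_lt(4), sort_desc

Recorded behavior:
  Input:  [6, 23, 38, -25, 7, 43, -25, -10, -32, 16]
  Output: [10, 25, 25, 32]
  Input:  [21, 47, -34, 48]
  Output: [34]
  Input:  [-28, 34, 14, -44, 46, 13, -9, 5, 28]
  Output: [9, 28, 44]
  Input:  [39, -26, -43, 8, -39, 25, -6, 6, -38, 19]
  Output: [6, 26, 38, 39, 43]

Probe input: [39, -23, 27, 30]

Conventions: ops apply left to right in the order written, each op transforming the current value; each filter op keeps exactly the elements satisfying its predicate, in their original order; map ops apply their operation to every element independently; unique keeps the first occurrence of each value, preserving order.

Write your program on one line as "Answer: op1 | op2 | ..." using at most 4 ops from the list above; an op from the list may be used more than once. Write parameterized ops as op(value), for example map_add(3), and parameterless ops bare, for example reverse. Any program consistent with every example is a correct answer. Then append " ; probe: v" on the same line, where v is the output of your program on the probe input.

filter_lt(4) | map_neg | sort_asc ; probe: [23]

Check, running the answer program on each example:
  [6, 23, 38, -25, 7, 43, -25, -10, -32, 16] -> [-25, -25, -10, -32] -> [25, 25, 10, 32] -> [10, 25, 25, 32]
  [21, 47, -34, 48] -> [-34] -> [34] -> [34]
  [-28, 34, 14, -44, 46, 13, -9, 5, 28] -> [-28, -44, -9] -> [28, 44, 9] -> [9, 28, 44]
  [39, -26, -43, 8, -39, 25, -6, 6, -38, 19] -> [-26, -43, -39, -6, -38] -> [26, 43, 39, 6, 38] -> [6, 26, 38, 39, 43]
  probe: [39, -23, 27, 30] -> [-23] -> [23] -> [23]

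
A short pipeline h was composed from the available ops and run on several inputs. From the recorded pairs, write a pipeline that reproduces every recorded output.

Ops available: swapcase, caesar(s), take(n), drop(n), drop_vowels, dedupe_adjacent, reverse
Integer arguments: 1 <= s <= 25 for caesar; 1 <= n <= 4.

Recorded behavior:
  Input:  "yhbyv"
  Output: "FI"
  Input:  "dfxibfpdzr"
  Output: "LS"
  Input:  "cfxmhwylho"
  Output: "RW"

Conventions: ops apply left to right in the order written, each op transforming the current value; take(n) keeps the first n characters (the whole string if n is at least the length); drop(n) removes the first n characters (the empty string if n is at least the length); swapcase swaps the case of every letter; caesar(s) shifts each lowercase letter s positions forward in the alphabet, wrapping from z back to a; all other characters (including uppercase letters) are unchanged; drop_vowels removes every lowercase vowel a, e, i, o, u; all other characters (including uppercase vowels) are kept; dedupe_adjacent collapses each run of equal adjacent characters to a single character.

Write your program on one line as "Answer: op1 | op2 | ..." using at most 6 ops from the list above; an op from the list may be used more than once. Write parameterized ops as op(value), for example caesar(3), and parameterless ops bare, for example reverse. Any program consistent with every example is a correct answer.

drop(3) | take(2) | caesar(10) | swapcase | reverse

Check, running the answer program on each example:
  "yhbyv" -> "yv" -> "yv" -> "if" -> "IF" -> "FI"
  "dfxibfpdzr" -> "ibfpdzr" -> "ib" -> "sl" -> "SL" -> "LS"
  "cfxmhwylho" -> "mhwylho" -> "mh" -> "wr" -> "WR" -> "RW"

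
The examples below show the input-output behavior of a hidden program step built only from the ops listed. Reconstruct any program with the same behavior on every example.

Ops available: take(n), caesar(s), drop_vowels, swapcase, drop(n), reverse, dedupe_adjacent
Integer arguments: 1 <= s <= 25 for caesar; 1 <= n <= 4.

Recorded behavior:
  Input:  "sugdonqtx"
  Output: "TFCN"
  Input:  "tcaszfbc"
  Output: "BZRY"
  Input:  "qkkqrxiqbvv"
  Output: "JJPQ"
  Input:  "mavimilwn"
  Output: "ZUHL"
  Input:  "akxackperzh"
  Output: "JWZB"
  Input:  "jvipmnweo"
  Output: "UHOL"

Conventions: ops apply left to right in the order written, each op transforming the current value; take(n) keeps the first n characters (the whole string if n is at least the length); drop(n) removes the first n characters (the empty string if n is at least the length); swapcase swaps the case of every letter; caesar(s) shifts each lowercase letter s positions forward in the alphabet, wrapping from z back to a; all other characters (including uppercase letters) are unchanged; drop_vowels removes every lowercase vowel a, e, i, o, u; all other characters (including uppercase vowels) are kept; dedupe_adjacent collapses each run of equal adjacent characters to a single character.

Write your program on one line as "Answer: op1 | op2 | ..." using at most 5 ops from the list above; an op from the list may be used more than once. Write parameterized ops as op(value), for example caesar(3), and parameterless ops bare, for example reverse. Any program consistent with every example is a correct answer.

drop(1) | take(4) | caesar(25) | swapcase

Check, running the answer program on each example:
  "sugdonqtx" -> "ugdonqtx" -> "ugdo" -> "tfcn" -> "TFCN"
  "tcaszfbc" -> "caszfbc" -> "casz" -> "bzry" -> "BZRY"
  "qkkqrxiqbvv" -> "kkqrxiqbvv" -> "kkqr" -> "jjpq" -> "JJPQ"
  "mavimilwn" -> "avimilwn" -> "avim" -> "zuhl" -> "ZUHL"
  "akxackperzh" -> "kxackperzh" -> "kxac" -> "jwzb" -> "JWZB"
  "jvipmnweo" -> "vipmnweo" -> "vipm" -> "uhol" -> "UHOL"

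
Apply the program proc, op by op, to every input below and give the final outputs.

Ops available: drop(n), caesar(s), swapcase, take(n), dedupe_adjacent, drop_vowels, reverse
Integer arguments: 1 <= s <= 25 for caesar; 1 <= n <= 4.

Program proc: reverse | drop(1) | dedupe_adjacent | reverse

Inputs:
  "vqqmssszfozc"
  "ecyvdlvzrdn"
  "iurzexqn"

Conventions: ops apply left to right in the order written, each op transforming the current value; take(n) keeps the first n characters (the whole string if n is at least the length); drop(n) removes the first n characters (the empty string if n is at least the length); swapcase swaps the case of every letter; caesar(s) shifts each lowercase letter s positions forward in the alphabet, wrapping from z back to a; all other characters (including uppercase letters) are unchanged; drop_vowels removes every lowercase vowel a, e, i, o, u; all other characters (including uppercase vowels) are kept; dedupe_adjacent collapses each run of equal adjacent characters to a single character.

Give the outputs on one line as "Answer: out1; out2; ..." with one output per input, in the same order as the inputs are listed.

Execution, op by op:
  "vqqmssszfozc" -> "czofzsssmqqv" -> "zofzsssmqqv" -> "zofzsmqv" -> "vqmszfoz"
  "ecyvdlvzrdn" -> "ndrzvldvyce" -> "drzvldvyce" -> "drzvldvyce" -> "ecyvdlvzrd"
  "iurzexqn" -> "nqxezrui" -> "qxezrui" -> "qxezrui" -> "iurzexq"

"vqmszfoz"; "ecyvdlvzrd"; "iurzexq"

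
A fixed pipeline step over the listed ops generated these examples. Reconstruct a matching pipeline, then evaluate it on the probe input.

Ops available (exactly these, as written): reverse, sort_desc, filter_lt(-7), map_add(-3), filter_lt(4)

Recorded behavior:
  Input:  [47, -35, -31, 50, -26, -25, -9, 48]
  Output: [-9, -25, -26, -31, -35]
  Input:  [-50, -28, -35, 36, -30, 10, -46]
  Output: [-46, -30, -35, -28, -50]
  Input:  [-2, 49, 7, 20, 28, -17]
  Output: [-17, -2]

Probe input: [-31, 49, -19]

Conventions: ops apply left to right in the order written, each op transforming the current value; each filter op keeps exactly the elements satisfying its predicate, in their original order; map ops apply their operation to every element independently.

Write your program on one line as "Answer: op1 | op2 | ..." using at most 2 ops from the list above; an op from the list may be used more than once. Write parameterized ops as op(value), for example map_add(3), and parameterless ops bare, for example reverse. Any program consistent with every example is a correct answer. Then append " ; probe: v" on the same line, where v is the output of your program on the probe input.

filter_lt(4) | reverse ; probe: [-19, -31]

Check, running the answer program on each example:
  [47, -35, -31, 50, -26, -25, -9, 48] -> [-35, -31, -26, -25, -9] -> [-9, -25, -26, -31, -35]
  [-50, -28, -35, 36, -30, 10, -46] -> [-50, -28, -35, -30, -46] -> [-46, -30, -35, -28, -50]
  [-2, 49, 7, 20, 28, -17] -> [-2, -17] -> [-17, -2]
  probe: [-31, 49, -19] -> [-31, -19] -> [-19, -31]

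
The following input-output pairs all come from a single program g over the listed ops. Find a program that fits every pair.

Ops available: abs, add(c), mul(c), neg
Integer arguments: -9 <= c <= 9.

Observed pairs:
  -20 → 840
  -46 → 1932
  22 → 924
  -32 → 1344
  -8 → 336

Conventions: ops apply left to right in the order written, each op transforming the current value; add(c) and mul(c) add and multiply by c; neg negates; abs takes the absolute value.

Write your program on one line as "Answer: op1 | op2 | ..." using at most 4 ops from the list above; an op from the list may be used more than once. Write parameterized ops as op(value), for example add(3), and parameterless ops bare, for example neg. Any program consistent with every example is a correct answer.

mul(7) | abs | mul(6)

Check, running the answer program on each example:
  -20 -> -140 -> 140 -> 840
  -46 -> -322 -> 322 -> 1932
  22 -> 154 -> 154 -> 924
  -32 -> -224 -> 224 -> 1344
  -8 -> -56 -> 56 -> 336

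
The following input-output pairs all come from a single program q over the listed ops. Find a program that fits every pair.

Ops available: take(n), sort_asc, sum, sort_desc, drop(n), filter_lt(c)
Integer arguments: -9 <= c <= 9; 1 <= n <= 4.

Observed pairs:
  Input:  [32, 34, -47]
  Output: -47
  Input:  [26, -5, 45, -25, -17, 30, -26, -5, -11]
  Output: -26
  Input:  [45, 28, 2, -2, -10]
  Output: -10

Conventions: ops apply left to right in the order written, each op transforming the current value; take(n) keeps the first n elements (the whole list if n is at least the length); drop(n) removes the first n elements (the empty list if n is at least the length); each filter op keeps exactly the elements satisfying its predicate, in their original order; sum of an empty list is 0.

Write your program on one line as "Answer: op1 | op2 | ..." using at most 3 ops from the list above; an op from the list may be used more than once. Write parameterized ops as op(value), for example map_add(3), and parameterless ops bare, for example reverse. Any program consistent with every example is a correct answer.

sort_asc | take(1) | sum

Check, running the answer program on each example:
  [32, 34, -47] -> [-47, 32, 34] -> [-47] -> -47
  [26, -5, 45, -25, -17, 30, -26, -5, -11] -> [-26, -25, -17, -11, -5, -5, 26, 30, 45] -> [-26] -> -26
  [45, 28, 2, -2, -10] -> [-10, -2, 2, 28, 45] -> [-10] -> -10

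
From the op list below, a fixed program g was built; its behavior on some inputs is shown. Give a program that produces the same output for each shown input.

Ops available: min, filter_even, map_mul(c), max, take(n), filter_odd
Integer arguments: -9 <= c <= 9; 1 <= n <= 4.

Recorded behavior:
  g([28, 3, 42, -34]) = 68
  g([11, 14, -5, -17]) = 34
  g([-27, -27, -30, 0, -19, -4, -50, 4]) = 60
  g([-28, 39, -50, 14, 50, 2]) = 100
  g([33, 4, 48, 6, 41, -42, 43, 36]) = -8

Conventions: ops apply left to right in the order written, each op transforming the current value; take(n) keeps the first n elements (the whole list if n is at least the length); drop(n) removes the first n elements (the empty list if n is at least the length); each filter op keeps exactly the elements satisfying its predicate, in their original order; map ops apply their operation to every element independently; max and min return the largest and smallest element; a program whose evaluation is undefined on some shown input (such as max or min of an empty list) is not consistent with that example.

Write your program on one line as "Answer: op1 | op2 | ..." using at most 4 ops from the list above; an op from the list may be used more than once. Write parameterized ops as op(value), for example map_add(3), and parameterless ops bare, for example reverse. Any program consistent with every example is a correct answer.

take(4) | map_mul(-2) | max

Check, running the answer program on each example:
  [28, 3, 42, -34] -> [28, 3, 42, -34] -> [-56, -6, -84, 68] -> 68
  [11, 14, -5, -17] -> [11, 14, -5, -17] -> [-22, -28, 10, 34] -> 34
  [-27, -27, -30, 0, -19, -4, -50, 4] -> [-27, -27, -30, 0] -> [54, 54, 60, 0] -> 60
  [-28, 39, -50, 14, 50, 2] -> [-28, 39, -50, 14] -> [56, -78, 100, -28] -> 100
  [33, 4, 48, 6, 41, -42, 43, 36] -> [33, 4, 48, 6] -> [-66, -8, -96, -12] -> -8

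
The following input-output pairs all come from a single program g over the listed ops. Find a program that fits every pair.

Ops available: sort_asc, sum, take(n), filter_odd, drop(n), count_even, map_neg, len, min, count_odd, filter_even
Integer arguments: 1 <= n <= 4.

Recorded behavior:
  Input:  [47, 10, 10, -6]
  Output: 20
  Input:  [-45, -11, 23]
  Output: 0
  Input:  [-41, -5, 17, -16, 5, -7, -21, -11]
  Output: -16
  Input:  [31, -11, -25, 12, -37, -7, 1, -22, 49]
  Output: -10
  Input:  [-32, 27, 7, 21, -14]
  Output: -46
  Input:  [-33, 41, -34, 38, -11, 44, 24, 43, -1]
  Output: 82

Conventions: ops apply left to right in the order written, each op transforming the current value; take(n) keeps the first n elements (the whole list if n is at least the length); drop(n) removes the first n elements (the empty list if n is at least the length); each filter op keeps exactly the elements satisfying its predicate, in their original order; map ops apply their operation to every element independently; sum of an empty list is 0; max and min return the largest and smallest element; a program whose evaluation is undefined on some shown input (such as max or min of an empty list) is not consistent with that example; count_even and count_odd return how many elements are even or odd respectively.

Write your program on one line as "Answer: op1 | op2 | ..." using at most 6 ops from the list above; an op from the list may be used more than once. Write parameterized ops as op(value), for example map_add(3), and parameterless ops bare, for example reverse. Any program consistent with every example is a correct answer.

map_neg | sort_asc | filter_even | map_neg | take(2) | sum

Check, running the answer program on each example:
  [47, 10, 10, -6] -> [-47, -10, -10, 6] -> [-47, -10, -10, 6] -> [-10, -10, 6] -> [10, 10, -6] -> [10, 10] -> 20
  [-45, -11, 23] -> [45, 11, -23] -> [-23, 11, 45] -> [] -> [] -> [] -> 0
  [-41, -5, 17, -16, 5, -7, -21, -11] -> [41, 5, -17, 16, -5, 7, 21, 11] -> [-17, -5, 5, 7, 11, 16, 21, 41] -> [16] -> [-16] -> [-16] -> -16
  [31, -11, -25, 12, -37, -7, 1, -22, 49] -> [-31, 11, 25, -12, 37, 7, -1, 22, -49] -> [-49, -31, -12, -1, 7, 11, 22, 25, 37] -> [-12, 22] -> [12, -22] -> [12, -22] -> -10
  [-32, 27, 7, 21, -14] -> [32, -27, -7, -21, 14] -> [-27, -21, -7, 14, 32] -> [14, 32] -> [-14, -32] -> [-14, -32] -> -46
  [-33, 41, -34, 38, -11, 44, 24, 43, -1] -> [33, -41, 34, -38, 11, -44, -24, -43, 1] -> [-44, -43, -41, -38, -24, 1, 11, 33, 34] -> [-44, -38, -24, 34] -> [44, 38, 24, -34] -> [44, 38] -> 82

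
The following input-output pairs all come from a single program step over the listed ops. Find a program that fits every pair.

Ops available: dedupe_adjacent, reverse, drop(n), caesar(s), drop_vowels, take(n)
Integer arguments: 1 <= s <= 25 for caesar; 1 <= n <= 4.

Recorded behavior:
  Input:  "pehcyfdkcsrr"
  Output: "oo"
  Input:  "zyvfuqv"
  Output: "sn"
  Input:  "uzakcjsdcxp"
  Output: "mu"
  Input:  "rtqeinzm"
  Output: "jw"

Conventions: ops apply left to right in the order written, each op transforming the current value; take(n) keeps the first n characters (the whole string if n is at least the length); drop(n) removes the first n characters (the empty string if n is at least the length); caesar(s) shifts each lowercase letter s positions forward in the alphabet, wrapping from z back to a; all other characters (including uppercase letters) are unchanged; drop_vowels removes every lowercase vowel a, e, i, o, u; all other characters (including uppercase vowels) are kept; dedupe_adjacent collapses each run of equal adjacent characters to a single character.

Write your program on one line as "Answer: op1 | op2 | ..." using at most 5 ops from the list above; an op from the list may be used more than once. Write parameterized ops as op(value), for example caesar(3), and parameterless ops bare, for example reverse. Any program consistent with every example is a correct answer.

reverse | drop_vowels | caesar(23) | take(2)

Check, running the answer program on each example:
  "pehcyfdkcsrr" -> "rrsckdfychep" -> "rrsckdfychp" -> "oopzhacvzem" -> "oo"
  "zyvfuqv" -> "vqufvyz" -> "vqfvyz" -> "sncsvw" -> "sn"
  "uzakcjsdcxp" -> "pxcdsjckazu" -> "pxcdsjckz" -> "muzapgzhw" -> "mu"
  "rtqeinzm" -> "mznieqtr" -> "mznqtr" -> "jwknqo" -> "jw"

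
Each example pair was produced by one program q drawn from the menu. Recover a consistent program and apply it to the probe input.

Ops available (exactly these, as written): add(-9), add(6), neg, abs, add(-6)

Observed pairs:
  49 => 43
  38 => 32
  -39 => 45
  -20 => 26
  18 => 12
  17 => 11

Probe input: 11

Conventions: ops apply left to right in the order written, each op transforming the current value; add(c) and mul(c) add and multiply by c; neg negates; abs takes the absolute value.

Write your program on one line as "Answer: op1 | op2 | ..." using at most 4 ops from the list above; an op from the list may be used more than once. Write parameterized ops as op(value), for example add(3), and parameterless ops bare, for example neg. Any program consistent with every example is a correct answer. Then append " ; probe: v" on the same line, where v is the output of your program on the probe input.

add(-6) | neg | abs ; probe: 5

Check, running the answer program on each example:
  49 -> 43 -> -43 -> 43
  38 -> 32 -> -32 -> 32
  -39 -> -45 -> 45 -> 45
  -20 -> -26 -> 26 -> 26
  18 -> 12 -> -12 -> 12
  17 -> 11 -> -11 -> 11
  probe: 11 -> 5 -> -5 -> 5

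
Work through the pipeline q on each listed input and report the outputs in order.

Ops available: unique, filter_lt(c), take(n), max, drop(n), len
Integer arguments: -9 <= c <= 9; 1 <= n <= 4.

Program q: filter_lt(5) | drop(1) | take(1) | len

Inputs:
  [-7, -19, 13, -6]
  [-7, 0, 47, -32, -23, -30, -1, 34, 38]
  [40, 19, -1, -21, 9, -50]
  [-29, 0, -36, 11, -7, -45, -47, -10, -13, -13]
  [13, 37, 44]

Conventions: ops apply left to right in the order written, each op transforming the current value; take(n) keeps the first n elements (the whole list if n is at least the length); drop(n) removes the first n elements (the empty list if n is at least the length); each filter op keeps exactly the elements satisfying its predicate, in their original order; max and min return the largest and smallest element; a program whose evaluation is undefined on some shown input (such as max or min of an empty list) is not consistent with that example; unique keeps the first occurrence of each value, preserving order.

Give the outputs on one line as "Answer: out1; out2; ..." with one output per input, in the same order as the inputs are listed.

Execution, op by op:
  [-7, -19, 13, -6] -> [-7, -19, -6] -> [-19, -6] -> [-19] -> 1
  [-7, 0, 47, -32, -23, -30, -1, 34, 38] -> [-7, 0, -32, -23, -30, -1] -> [0, -32, -23, -30, -1] -> [0] -> 1
  [40, 19, -1, -21, 9, -50] -> [-1, -21, -50] -> [-21, -50] -> [-21] -> 1
  [-29, 0, -36, 11, -7, -45, -47, -10, -13, -13] -> [-29, 0, -36, -7, -45, -47, -10, -13, -13] -> [0, -36, -7, -45, -47, -10, -13, -13] -> [0] -> 1
  [13, 37, 44] -> [] -> [] -> [] -> 0

1; 1; 1; 1; 0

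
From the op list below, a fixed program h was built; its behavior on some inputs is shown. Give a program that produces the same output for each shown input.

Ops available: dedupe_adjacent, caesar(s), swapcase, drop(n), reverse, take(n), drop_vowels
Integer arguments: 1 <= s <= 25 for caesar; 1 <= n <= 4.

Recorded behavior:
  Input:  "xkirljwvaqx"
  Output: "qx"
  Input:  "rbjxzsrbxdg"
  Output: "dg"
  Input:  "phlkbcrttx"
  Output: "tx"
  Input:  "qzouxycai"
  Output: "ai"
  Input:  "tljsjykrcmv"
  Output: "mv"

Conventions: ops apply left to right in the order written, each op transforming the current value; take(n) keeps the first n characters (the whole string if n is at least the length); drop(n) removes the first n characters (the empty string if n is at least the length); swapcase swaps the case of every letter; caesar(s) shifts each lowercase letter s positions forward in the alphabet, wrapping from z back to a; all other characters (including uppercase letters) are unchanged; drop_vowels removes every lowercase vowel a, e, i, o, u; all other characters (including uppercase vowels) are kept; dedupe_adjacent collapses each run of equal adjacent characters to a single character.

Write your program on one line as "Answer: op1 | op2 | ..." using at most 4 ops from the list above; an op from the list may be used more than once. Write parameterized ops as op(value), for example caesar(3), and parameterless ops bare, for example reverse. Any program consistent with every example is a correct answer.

dedupe_adjacent | reverse | take(2) | reverse

Check, running the answer program on each example:
  "xkirljwvaqx" -> "xkirljwvaqx" -> "xqavwjlrikx" -> "xq" -> "qx"
  "rbjxzsrbxdg" -> "rbjxzsrbxdg" -> "gdxbrszxjbr" -> "gd" -> "dg"
  "phlkbcrttx" -> "phlkbcrtx" -> "xtrcbklhp" -> "xt" -> "tx"
  "qzouxycai" -> "qzouxycai" -> "iacyxuozq" -> "ia" -> "ai"
  "tljsjykrcmv" -> "tljsjykrcmv" -> "vmcrkyjsjlt" -> "vm" -> "mv"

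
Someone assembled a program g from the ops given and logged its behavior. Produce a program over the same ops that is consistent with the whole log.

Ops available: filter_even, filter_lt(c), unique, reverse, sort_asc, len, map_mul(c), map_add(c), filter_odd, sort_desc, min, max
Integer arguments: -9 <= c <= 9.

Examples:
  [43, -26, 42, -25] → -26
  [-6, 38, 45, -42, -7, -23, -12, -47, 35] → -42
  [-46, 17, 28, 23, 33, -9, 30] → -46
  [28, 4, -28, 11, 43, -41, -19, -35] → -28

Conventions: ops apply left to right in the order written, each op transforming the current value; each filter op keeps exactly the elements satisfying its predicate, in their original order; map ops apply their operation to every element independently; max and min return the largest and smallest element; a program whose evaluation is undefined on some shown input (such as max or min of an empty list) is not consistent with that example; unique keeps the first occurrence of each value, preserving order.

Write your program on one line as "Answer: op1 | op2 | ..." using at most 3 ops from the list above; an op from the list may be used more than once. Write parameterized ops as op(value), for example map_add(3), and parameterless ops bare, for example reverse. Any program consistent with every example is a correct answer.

filter_even | min

Check, running the answer program on each example:
  [43, -26, 42, -25] -> [-26, 42] -> -26
  [-6, 38, 45, -42, -7, -23, -12, -47, 35] -> [-6, 38, -42, -12] -> -42
  [-46, 17, 28, 23, 33, -9, 30] -> [-46, 28, 30] -> -46
  [28, 4, -28, 11, 43, -41, -19, -35] -> [28, 4, -28] -> -28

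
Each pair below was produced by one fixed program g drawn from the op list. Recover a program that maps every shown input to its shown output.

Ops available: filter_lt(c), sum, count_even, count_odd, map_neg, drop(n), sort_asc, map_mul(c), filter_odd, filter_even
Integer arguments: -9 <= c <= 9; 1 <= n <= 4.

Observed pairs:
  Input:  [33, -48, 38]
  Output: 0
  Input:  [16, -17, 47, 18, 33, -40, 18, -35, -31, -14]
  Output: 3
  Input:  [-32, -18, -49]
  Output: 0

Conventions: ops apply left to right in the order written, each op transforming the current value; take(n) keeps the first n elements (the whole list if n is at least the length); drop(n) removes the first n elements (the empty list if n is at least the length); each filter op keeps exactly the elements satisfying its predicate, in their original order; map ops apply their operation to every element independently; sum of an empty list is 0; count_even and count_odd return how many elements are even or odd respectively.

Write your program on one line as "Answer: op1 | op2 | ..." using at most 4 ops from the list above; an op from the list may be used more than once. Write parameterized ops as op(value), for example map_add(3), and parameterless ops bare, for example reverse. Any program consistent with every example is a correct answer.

drop(3) | filter_odd | count_odd

Check, running the answer program on each example:
  [33, -48, 38] -> [] -> [] -> 0
  [16, -17, 47, 18, 33, -40, 18, -35, -31, -14] -> [18, 33, -40, 18, -35, -31, -14] -> [33, -35, -31] -> 3
  [-32, -18, -49] -> [] -> [] -> 0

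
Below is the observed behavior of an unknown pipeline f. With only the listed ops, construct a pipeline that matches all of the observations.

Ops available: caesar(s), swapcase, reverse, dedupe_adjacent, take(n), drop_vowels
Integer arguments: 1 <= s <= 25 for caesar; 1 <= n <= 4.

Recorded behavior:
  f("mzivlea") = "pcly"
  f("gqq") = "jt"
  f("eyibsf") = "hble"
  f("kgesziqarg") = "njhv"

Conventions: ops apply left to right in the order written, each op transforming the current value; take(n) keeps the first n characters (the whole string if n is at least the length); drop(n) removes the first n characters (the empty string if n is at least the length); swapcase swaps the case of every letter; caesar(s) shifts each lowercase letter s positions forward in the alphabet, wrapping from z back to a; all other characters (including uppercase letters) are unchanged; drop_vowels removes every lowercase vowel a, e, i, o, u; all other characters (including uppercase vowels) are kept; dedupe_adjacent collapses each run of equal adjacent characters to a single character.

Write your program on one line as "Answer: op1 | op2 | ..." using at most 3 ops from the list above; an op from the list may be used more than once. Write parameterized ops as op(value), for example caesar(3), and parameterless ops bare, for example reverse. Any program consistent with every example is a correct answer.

caesar(3) | dedupe_adjacent | take(4)

Check, running the answer program on each example:
  "mzivlea" -> "pclyohd" -> "pclyohd" -> "pcly"
  "gqq" -> "jtt" -> "jt" -> "jt"
  "eyibsf" -> "hblevi" -> "hblevi" -> "hble"
  "kgesziqarg" -> "njhvcltduj" -> "njhvcltduj" -> "njhv"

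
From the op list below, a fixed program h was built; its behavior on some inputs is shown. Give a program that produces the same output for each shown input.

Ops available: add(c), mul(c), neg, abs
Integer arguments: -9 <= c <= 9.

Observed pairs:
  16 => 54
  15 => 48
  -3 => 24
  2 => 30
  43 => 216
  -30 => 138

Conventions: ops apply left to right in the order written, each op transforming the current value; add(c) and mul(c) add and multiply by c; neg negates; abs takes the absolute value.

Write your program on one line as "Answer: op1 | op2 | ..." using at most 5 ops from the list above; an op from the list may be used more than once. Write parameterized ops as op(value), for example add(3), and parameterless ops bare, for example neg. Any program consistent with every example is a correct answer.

abs | add(-7) | abs | mul(6)

Check, running the answer program on each example:
  16 -> 16 -> 9 -> 9 -> 54
  15 -> 15 -> 8 -> 8 -> 48
  -3 -> 3 -> -4 -> 4 -> 24
  2 -> 2 -> -5 -> 5 -> 30
  43 -> 43 -> 36 -> 36 -> 216
  -30 -> 30 -> 23 -> 23 -> 138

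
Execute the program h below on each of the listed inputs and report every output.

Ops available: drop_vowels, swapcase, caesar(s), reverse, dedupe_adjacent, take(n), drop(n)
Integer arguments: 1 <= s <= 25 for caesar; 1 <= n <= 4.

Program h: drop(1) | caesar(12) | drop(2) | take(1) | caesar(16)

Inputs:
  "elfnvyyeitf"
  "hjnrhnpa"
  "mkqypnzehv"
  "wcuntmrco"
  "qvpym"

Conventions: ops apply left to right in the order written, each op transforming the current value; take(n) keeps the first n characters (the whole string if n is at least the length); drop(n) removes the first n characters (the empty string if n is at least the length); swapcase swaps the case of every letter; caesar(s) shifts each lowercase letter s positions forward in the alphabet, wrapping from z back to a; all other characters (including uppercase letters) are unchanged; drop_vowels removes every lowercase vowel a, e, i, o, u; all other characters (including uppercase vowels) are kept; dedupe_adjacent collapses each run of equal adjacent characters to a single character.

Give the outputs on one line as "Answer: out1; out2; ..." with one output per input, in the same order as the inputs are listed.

Execution, op by op:
  "elfnvyyeitf" -> "lfnvyyeitf" -> "xrzhkkqufr" -> "zhkkqufr" -> "z" -> "p"
  "hjnrhnpa" -> "jnrhnpa" -> "vzdtzbm" -> "dtzbm" -> "d" -> "t"
  "mkqypnzehv" -> "kqypnzehv" -> "wckbzlqth" -> "kbzlqth" -> "k" -> "a"
  "wcuntmrco" -> "cuntmrco" -> "ogzfydoa" -> "zfydoa" -> "z" -> "p"
  "qvpym" -> "vpym" -> "hbky" -> "ky" -> "k" -> "a"

"p"; "t"; "a"; "p"; "a"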